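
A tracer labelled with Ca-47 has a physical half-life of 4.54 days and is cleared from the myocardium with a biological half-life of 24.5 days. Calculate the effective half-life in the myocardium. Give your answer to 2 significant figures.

1/t_eff = 1/t_phys + 1/t_biol = 1/4.54 + 1/24.5 = 0.26108 per day.
t_eff = 4.54 × 24.5 / (4.54 + 24.5) ≈ 3.8302 days.

3.8 days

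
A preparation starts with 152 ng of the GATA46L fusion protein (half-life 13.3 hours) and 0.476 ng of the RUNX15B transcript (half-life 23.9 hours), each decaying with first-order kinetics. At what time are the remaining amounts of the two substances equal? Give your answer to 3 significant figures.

249 hours

Set 152·(1/2)^(t/13.3) = 0.476·(1/2)^(t/23.9).
Taking log₂: log₂(152/0.476) = t·(1/13.3 − 1/23.9).
log₂(319.33) = 8.3189; 1/13.3 − 1/23.9 = 0.033347.
t = 8.3189 / 0.033347 ≈ 249.46 hours.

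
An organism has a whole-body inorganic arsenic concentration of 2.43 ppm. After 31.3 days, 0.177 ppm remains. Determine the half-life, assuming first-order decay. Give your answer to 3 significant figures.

8.28 days

A/A₀ = 0.177/2.43 ≈ 0.07284.
n = log₂(13.729) ≈ 3.7791 half-lives elapsed in 31.3 days.
t½ = 31.3/3.7791 ≈ 8.2823 days.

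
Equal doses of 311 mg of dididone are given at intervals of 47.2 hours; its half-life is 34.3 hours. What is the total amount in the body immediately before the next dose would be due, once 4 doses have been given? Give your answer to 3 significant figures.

191 mg

The 4 doses were given 188.8, 141.6, 94.4, 47.2 hours ago.
Total = 311·(1/2)^(188.8/34.3) + 311·(1/2)^(141.6/34.3) + 311·(1/2)^(94.4/34.3) + 311·(1/2)^(47.2/34.3)
      = 6.8514 + 17.784 + 46.16 + 119.82 ≈ 190.61 mg.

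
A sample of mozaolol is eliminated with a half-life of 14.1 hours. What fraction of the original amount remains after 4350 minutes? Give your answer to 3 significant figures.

0.0283

4350 minutes = 72.5 hours.
n = 72.5/14.1 ≈ 5.1418 half-lives.
Fraction remaining = (1/2)^5.1418 ≈ 0.028324.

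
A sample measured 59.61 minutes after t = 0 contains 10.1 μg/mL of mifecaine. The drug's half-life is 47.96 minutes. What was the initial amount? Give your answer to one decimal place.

Number of half-lives elapsed: n = 59.61/47.96 ≈ 1.2429.
A₀ = A × 2^n = 10.1 × 2^1.2429 = 10.1 × 2.3668 ≈ 23.904 μg/mL.

23.9 μg/mL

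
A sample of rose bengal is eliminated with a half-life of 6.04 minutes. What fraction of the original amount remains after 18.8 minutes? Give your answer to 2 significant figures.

0.12

n = 18.8/6.04 ≈ 3.1126 half-lives.
Fraction remaining = (1/2)^3.1126 ≈ 0.11562.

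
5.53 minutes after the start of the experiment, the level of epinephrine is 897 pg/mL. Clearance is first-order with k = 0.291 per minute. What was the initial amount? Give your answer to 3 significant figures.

4480 pg/mL

t½ = ln 2 / k = 0.69315 / 0.291 ≈ 2.3819 minutes.
Number of half-lives elapsed: n = 5.53/2.3819 ≈ 2.3216.
A₀ = A × 2^n = 897 × 2^2.3216 = 897 × 4.999 ≈ 4484.1 pg/mL.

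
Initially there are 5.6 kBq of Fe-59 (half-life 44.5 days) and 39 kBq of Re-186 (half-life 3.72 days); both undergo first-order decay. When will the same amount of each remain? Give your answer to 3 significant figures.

11.4 days

Set 5.6·(1/2)^(t/44.5) = 39·(1/2)^(t/3.72).
Taking log₂: log₂(5.6/39) = t·(1/44.5 − 1/3.72).
log₂(0.14359) = -2.8; 1/44.5 − 1/3.72 = -0.24635.
t = -2.8 / -0.24635 ≈ 11.366 days.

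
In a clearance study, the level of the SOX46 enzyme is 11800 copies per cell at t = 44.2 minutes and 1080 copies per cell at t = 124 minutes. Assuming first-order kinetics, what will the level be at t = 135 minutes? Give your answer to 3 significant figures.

777 copies per cell

Over Δt = 124 − 44.2 = 79.8 minutes, the level fell by a factor of 11800/1080 ≈ 10.926.
n = log₂(10.926) ≈ 3.4497 half-lives, so t½ = 79.8/3.4497 ≈ 23.133 minutes.
From t = 124 to t = 135: 1080 × (1/2)^((135−124)/23.133) ≈ 776.74 copies per cell.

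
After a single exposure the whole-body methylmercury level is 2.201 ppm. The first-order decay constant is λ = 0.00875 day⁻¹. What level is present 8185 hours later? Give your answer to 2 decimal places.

t½ = ln 2 / λ = 0.69315 / 0.00875 ≈ 79.217 days.
Convert the elapsed time: 8185 hours = 341.042 days.
Number of half-lives: n = 341.042/79.217 ≈ 4.3052.
Remaining = 2.201 × (1/2)^4.3052 = 2.201 × 0.050584 ≈ 0.11134 ppm.

0.11 ppm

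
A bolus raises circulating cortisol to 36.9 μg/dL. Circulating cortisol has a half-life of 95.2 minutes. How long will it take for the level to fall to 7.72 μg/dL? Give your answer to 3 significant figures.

215 minutes

Fraction remaining = 7.72/36.9 ≈ 0.20921.
n = log₂(36.9/7.72) = ln(4.7798)/ln 2 ≈ 2.2569 half-lives.
t = n × t½ = 2.2569 × 95.2 ≈ 214.86 minutes.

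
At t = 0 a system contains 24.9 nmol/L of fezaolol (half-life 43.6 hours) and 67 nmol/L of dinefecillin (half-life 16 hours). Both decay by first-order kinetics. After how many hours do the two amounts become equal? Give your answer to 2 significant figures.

36 hours

Set 24.9·(1/2)^(t/43.6) = 67·(1/2)^(t/16).
Taking log₂: log₂(24.9/67) = t·(1/43.6 − 1/16).
log₂(0.37164) = -1.428; 1/43.6 − 1/16 = -0.039564.
t = -1.428 / -0.039564 ≈ 36.094 hours.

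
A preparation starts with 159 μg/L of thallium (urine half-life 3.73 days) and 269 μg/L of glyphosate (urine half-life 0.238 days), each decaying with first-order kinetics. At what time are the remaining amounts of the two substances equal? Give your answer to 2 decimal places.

0.19 days

Set 159·(1/2)^(t/3.73) = 269·(1/2)^(t/0.238).
Taking log₂: log₂(159/269) = t·(1/3.73 − 1/0.238).
log₂(0.59108) = -0.75858; 1/3.73 − 1/0.238 = -3.9336.
t = -0.75858 / -3.9336 ≈ 0.19285 days.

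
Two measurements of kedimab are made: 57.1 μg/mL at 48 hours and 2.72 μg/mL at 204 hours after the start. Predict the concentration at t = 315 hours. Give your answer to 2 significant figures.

0.31 μg/mL

Over Δt = 204 − 48 = 156 hours, the level fell by a factor of 57.1/2.72 ≈ 20.993.
n = log₂(20.993) ≈ 4.3918 half-lives, so t½ = 156/4.3918 ≈ 35.521 hours.
From t = 204 to t = 315: 2.72 × (1/2)^((315−204)/35.521) ≈ 0.31179 μg/mL.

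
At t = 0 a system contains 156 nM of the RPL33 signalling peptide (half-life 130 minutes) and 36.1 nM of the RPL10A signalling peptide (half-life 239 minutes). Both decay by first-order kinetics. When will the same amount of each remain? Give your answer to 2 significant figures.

Set 156·(1/2)^(t/130) = 36.1·(1/2)^(t/239).
Taking log₂: log₂(156/36.1) = t·(1/130 − 1/239).
log₂(4.3213) = 2.1115; 1/130 − 1/239 = 0.0035082.
t = 2.1115 / 0.0035082 ≈ 601.87 minutes.

600 minutes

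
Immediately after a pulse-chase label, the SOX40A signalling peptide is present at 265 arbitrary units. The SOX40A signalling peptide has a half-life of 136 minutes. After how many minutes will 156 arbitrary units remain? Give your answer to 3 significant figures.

Fraction remaining = 156/265 ≈ 0.58868.
n = log₂(265/156) = ln(1.6987)/ln 2 ≈ 0.76445 half-lives.
t = n × t½ = 0.76445 × 136 ≈ 103.96 minutes.

104 minutes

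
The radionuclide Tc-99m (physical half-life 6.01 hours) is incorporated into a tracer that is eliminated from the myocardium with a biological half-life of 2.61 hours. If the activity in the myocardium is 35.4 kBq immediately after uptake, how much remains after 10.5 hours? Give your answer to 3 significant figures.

1/t_eff = 1/t_phys + 1/t_biol = 1/6.01 + 1/2.61 = 0.54953 per hour.
t_eff = 6.01 × 2.61 / (6.01 + 2.61) ≈ 1.8197 hours.
Remaining = 35.4 × (1/2)^(10.5/1.8197) = 35.4 × (1/2)^5.7701 ≈ 0.64869 kBq.

0.649 kBq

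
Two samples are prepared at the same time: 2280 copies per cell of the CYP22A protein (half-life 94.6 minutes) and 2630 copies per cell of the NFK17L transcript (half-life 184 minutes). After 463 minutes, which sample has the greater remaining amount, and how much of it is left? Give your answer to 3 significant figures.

CYP22A protein: 2280 × (1/2)^4.8943 ≈ 76.667 copies per cell.
NFK17L transcript: 2630 × (1/2)^2.5163 ≈ 459.7 copies per cell.
NFK17L transcript has more remaining, at ≈ 459.7 copies per cell.

NFK17L transcript, 460 copies per cell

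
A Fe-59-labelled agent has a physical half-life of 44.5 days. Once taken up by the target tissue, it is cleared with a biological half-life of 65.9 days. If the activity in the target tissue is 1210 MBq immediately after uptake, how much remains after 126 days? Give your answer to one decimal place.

1/t_eff = 1/t_phys + 1/t_biol = 1/44.5 + 1/65.9 = 0.037646 per day.
t_eff = 44.5 × 65.9 / (44.5 + 65.9) ≈ 26.563 days.
Remaining = 1210 × (1/2)^(126/26.563) = 1210 × (1/2)^4.7434 ≈ 45.172 MBq.

45.2 MBq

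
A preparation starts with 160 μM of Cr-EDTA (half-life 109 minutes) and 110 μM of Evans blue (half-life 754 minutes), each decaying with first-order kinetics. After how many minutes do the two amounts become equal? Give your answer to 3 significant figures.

68.9 minutes

Set 160·(1/2)^(t/109) = 110·(1/2)^(t/754).
Taking log₂: log₂(160/110) = t·(1/109 − 1/754).
log₂(1.4545) = 0.54057; 1/109 − 1/754 = 0.0078481.
t = 0.54057 / 0.0078481 ≈ 68.879 minutes.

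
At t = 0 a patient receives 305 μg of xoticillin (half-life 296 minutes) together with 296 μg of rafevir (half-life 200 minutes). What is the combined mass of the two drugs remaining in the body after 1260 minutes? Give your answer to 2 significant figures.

20 μg

xoticillin: 305 × (1/2)^(1260/296) = 305 × (1/2)^4.2568 ≈ 15.955 μg.
rafevir: 296 × (1/2)^(1260/200) = 296 × (1/2)^6.3 ≈ 3.7567 μg.
Total = 15.955 + 3.7567 ≈ 19.711 μg.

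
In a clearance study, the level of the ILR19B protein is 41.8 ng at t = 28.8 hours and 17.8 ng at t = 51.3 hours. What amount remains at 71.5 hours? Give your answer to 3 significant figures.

Over Δt = 51.3 − 28.8 = 22.5 hours, the level fell by a factor of 41.8/17.8 ≈ 2.3483.
n = log₂(2.3483) ≈ 1.2316 half-lives, so t½ = 22.5/1.2316 ≈ 18.269 hours.
From t = 51.3 to t = 71.5: 17.8 × (1/2)^((71.5−51.3)/18.269) ≈ 8.2711 ng.

8.27 ng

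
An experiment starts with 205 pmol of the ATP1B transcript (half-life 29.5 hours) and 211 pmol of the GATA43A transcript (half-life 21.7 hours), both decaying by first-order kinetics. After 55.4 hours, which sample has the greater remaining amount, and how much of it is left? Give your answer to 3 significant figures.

ATP1B transcript: 205 × (1/2)^1.878 ≈ 55.774 pmol.
GATA43A transcript: 211 × (1/2)^2.553 ≈ 35.955 pmol.
ATP1B transcript has more remaining, at ≈ 55.774 pmol.

ATP1B transcript, 55.8 pmol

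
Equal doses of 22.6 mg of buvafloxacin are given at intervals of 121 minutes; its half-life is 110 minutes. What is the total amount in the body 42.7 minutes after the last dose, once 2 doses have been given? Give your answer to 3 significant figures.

The 2 doses were given 163.7, 42.7 minutes ago.
Total = 22.6·(1/2)^(163.7/110) + 22.6·(1/2)^(42.7/110)
      = 8.056 + 17.268 ≈ 25.325 mg.

25.3 mg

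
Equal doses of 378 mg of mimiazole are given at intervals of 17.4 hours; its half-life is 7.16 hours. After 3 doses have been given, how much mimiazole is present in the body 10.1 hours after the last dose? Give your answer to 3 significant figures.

The 3 doses were given 44.9, 27.5, 10.1 hours ago.
Total = 378·(1/2)^(44.9/7.16) + 378·(1/2)^(27.5/7.16) + 378·(1/2)^(10.1/7.16)
      = 4.8949 + 26.382 + 142.19 ≈ 173.46 mg.

173 mg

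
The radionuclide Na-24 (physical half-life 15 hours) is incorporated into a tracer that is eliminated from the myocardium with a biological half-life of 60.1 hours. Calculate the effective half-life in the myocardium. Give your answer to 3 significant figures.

12.0 hours

1/t_eff = 1/t_phys + 1/t_biol = 1/15 + 1/60.1 = 0.083306 per hour.
t_eff = 15 × 60.1 / (15 + 60.1) ≈ 12.004 hours.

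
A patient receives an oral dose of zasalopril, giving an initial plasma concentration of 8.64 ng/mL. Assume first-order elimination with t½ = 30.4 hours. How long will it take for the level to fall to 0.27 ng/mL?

152 hours

0.27/8.64 = 1/32, so 5 half-lives have elapsed.
t = 5 × 30.4 = 152 hours.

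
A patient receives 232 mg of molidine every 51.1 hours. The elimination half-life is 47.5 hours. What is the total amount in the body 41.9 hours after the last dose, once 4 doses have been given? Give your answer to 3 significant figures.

The 4 doses were given 195.2, 144.1, 93, 41.9 hours ago.
Total = 232·(1/2)^(195.2/47.5) + 232·(1/2)^(144.1/47.5) + 232·(1/2)^(93/47.5) + 232·(1/2)^(41.9/47.5)
      = 13.44 + 28.331 + 59.718 + 125.88 ≈ 227.37 mg.

227 mg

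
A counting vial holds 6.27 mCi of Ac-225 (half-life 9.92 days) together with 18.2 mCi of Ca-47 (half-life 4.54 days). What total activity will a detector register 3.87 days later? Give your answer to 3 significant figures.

14.9 mCi

Ac-225: 6.27 × (1/2)^(3.87/9.92) = 6.27 × (1/2)^0.39012 ≈ 4.7844 mCi.
Ca-47: 18.2 × (1/2)^(3.87/4.54) = 18.2 × (1/2)^0.85242 ≈ 10.08 mCi.
Total = 4.7844 + 10.08 ≈ 14.865 mCi.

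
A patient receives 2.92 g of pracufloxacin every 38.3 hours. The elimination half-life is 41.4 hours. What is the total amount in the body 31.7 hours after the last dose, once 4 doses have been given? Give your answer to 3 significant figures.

The 4 doses were given 146.6, 108.3, 70, 31.7 hours ago.
Total = 2.92·(1/2)^(146.6/41.4) + 2.92·(1/2)^(108.3/41.4) + 2.92·(1/2)^(70/41.4) + 2.92·(1/2)^(31.7/41.4)
      = 0.25085 + 0.47633 + 0.90447 + 1.7174 ≈ 3.3491 g.

3.35 g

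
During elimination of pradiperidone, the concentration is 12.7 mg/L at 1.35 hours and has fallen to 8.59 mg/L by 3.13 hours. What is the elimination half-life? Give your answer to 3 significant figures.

3.16 hours

Over Δt = 3.13 − 1.35 = 1.78 hours, the level fell by a factor of 12.7/8.59 ≈ 1.4785.
n = log₂(1.4785) ≈ 0.5641 half-lives, so t½ = 1.78/0.5641 ≈ 3.1555 hours.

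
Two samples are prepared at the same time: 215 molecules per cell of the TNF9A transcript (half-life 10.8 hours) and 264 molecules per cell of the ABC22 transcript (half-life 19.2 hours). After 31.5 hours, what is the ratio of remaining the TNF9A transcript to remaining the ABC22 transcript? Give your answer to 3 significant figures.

TNF9A transcript: 215 × (1/2)^(31.5/10.8) = 215 × (1/2)^2.9167 ≈ 28.473 molecules per cell.
ABC22 transcript: 264 × (1/2)^(31.5/19.2) = 264 × (1/2)^1.6406 ≈ 84.669 molecules per cell.
Ratio ≈ 28.473 / 84.669 ≈ 0.33629.

0.336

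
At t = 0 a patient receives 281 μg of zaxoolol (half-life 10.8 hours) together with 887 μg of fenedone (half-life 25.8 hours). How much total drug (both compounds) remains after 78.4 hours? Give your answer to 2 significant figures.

110 μg

zaxoolol: 281 × (1/2)^(78.4/10.8) = 281 × (1/2)^7.2593 ≈ 1.8342 μg.
fenedone: 887 × (1/2)^(78.4/25.8) = 887 × (1/2)^3.0388 ≈ 107.94 μg.
Total = 1.8342 + 107.94 ≈ 109.77 μg.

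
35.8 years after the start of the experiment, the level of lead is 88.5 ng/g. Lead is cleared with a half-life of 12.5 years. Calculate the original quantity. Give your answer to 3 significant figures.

Number of half-lives elapsed: n = 35.8/12.5 ≈ 2.864.
A₀ = A × 2^n = 88.5 × 2^2.864 = 88.5 × 7.2803 ≈ 644.31 ng/g.

644 ng/g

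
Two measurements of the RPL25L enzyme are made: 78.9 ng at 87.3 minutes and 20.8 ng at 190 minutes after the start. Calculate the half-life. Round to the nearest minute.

53 minutes

Over Δt = 190 − 87.3 = 102.7 minutes, the level fell by a factor of 78.9/20.8 ≈ 3.7933.
n = log₂(3.7933) ≈ 1.9234 half-lives, so t½ = 102.7/1.9234 ≈ 53.394 minutes.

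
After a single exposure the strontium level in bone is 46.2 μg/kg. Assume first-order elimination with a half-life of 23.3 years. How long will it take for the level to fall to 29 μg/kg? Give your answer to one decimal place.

Fraction remaining = 29/46.2 ≈ 0.62771.
n = log₂(46.2/29) = ln(1.5931)/ln 2 ≈ 0.67184 half-lives.
t = n × t½ = 0.67184 × 23.3 ≈ 15.654 years.

15.7 years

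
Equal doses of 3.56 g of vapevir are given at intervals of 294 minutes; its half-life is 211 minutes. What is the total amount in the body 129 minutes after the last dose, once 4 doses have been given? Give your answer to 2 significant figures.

The 4 doses were given 1011, 717, 423, 129 minutes ago.
Total = 3.56·(1/2)^(1011/211) + 3.56·(1/2)^(717/211) + 3.56·(1/2)^(423/211) + 3.56·(1/2)^(129/211)
      = 0.12855 + 0.33769 + 0.88708 + 2.3303 ≈ 3.6836 g.

3.7 g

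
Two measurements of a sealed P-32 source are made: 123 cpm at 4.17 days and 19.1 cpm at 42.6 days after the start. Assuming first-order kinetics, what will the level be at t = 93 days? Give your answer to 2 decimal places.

Over Δt = 42.6 − 4.17 = 38.43 days, the level fell by a factor of 123/19.1 ≈ 6.4398.
n = log₂(6.4398) ≈ 2.687 half-lives, so t½ = 38.43/2.687 ≈ 14.302 days.
From t = 42.6 to t = 93: 19.1 × (1/2)^((93−42.6)/14.302) ≈ 1.6604 cpm.

1.66 cpm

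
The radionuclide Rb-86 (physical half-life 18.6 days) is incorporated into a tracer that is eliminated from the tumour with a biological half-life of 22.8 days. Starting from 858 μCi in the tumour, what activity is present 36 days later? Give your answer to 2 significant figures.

1/t_eff = 1/t_phys + 1/t_biol = 1/18.6 + 1/22.8 = 0.097623 per day.
t_eff = 18.6 × 22.8 / (18.6 + 22.8) ≈ 10.243 days.
Remaining = 858 × (1/2)^(36/10.243) = 858 × (1/2)^3.5144 ≈ 75.082 μCi.

75 μCi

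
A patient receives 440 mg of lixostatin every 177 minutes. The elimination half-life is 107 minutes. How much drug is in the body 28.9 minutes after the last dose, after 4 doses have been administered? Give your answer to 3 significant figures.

The 4 doses were given 559.9, 382.9, 205.9, 28.9 minutes ago.
Total = 440·(1/2)^(559.9/107) + 440·(1/2)^(382.9/107) + 440·(1/2)^(205.9/107) + 440·(1/2)^(28.9/107)
      = 11.702 + 36.831 + 115.93 + 364.88 ≈ 529.34 mg.

529 mg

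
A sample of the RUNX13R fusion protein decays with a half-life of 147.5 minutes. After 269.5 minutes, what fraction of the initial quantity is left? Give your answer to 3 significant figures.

0.282

n = 269.5/147.5 ≈ 1.8271 half-lives.
Fraction remaining = (1/2)^1.8271 ≈ 0.28183.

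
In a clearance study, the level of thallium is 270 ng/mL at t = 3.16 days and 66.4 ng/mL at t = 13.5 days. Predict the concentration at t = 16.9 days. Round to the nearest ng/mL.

42 ng/mL

Over Δt = 13.5 − 3.16 = 10.34 days, the level fell by a factor of 270/66.4 ≈ 4.0663.
n = log₂(4.0663) ≈ 2.0237 half-lives, so t½ = 10.34/2.0237 ≈ 5.1094 days.
From t = 13.5 to t = 16.9: 66.4 × (1/2)^((16.9−13.5)/5.1094) ≈ 41.865 ng/mL.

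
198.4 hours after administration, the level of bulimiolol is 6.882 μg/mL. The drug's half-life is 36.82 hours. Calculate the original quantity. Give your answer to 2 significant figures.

290 μg/mL

Number of half-lives elapsed: n = 198.4/36.82 ≈ 5.3884.
A₀ = A × 2^n = 6.882 × 2^5.3884 = 6.882 × 41.885 ≈ 288.26 μg/mL.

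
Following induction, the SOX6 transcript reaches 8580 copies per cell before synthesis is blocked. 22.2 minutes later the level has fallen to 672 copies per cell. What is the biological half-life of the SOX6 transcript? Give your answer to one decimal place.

A/A₀ = 672/8580 ≈ 0.078322.
n = log₂(12.768) ≈ 3.6744 half-lives elapsed in 22.2 minutes.
t½ = 22.2/3.6744 ≈ 6.0417 minutes.

6.0 minutes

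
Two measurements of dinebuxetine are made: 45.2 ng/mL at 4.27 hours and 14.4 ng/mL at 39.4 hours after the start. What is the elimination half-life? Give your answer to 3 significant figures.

21.3 hours

Over Δt = 39.4 − 4.27 = 35.13 hours, the level fell by a factor of 45.2/14.4 ≈ 3.1389.
n = log₂(3.1389) ≈ 1.6503 half-lives, so t½ = 35.13/1.6503 ≈ 21.288 hours.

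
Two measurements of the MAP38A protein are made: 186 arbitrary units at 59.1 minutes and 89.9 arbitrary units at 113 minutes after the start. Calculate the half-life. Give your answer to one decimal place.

51.4 minutes

Over Δt = 113 − 59.1 = 53.9 minutes, the level fell by a factor of 186/89.9 ≈ 2.069.
n = log₂(2.069) ≈ 1.0489 half-lives, so t½ = 53.9/1.0489 ≈ 51.387 minutes.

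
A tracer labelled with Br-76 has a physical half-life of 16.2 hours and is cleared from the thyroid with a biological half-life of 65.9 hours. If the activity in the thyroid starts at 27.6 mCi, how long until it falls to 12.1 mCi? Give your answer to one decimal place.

1/t_eff = 1/t_phys + 1/t_biol = 1/16.2 + 1/65.9 = 0.076903 per hour.
t_eff = 16.2 × 65.9 / (16.2 + 65.9) ≈ 13.003 hours.
n = log₂(27.6/12.1) ≈ 1.1897; t = 1.1897 × 13.003 ≈ 15.47 hours.

15.5 hours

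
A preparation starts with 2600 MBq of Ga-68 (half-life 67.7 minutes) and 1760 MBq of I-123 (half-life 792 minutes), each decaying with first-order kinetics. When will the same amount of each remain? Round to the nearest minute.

42 minutes

Set 2600·(1/2)^(t/67.7) = 1760·(1/2)^(t/792).
Taking log₂: log₂(2600/1760) = t·(1/67.7 − 1/792).
log₂(1.4773) = 0.56294; 1/67.7 − 1/792 = 0.013508.
t = 0.56294 / 0.013508 ≈ 41.673 minutes.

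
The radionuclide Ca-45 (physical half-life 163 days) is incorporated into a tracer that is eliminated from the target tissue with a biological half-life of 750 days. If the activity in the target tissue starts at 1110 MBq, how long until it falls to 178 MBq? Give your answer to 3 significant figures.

354 days

1/t_eff = 1/t_phys + 1/t_biol = 1/163 + 1/750 = 0.0074683 per day.
t_eff = 163 × 750 / (163 + 750) ≈ 133.9 days.
n = log₂(1110/178) ≈ 2.6406; t = 2.6406 × 133.9 ≈ 353.58 days.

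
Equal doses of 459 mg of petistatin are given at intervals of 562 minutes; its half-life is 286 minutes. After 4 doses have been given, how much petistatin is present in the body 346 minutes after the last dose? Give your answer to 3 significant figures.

266 mg

The 4 doses were given 2032, 1470, 908, 346 minutes ago.
Total = 459·(1/2)^(2032/286) + 459·(1/2)^(1470/286) + 459·(1/2)^(908/286) + 459·(1/2)^(346/286)
      = 3.3345 + 13.018 + 50.827 + 198.44 ≈ 265.62 mg.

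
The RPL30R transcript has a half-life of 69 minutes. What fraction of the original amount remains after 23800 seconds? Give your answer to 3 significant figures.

23800 seconds = 396.667 minutes.
n = 396.667/69 ≈ 5.7488 half-lives.
Fraction remaining = (1/2)^5.7488 ≈ 0.018597.

0.0186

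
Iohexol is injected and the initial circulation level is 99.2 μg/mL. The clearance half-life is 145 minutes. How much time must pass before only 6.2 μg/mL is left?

580 minutes

6.2/99.2 = 1/16, so 4 half-lives have elapsed.
t = 4 × 145 = 580 minutes.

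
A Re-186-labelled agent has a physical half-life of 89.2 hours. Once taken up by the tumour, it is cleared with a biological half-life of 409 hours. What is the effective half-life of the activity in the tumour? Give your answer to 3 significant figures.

73.2 hours

1/t_eff = 1/t_phys + 1/t_biol = 1/89.2 + 1/409 = 0.013656 per hour.
t_eff = 89.2 × 409 / (89.2 + 409) ≈ 73.229 hours.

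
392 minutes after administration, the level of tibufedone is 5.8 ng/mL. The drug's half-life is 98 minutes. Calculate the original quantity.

92.8 ng/mL

Number of half-lives elapsed: n = 392/98 ≈ 4.
A₀ = A × 2^n = 5.8 × 2^4 = 5.8 × 16 ≈ 92.8 ng/mL.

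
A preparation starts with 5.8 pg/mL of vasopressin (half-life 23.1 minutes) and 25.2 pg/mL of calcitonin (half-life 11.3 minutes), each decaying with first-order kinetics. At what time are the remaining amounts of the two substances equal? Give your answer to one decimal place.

Set 5.8·(1/2)^(t/23.1) = 25.2·(1/2)^(t/11.3).
Taking log₂: log₂(5.8/25.2) = t·(1/23.1 − 1/11.3).
log₂(0.23016) = -2.1193; 1/23.1 − 1/11.3 = -0.045206.
t = -2.1193 / -0.045206 ≈ 46.881 minutes.

46.9 minutes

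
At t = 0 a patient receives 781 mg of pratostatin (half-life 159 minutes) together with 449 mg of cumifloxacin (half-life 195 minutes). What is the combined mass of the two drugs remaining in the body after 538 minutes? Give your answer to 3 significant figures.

pratostatin: 781 × (1/2)^(538/159) = 781 × (1/2)^3.3836 ≈ 74.829 mg.
cumifloxacin: 449 × (1/2)^(538/195) = 449 × (1/2)^2.759 ≈ 66.33 mg.
Total = 74.829 + 66.33 ≈ 141.16 mg.

141 mg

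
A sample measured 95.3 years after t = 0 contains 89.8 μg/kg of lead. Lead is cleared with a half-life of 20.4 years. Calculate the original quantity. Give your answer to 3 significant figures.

Number of half-lives elapsed: n = 95.3/20.4 ≈ 4.6716.
A₀ = A × 2^n = 89.8 × 2^4.6716 = 89.8 × 25.485 ≈ 2288.5 μg/kg.

2290 μg/kg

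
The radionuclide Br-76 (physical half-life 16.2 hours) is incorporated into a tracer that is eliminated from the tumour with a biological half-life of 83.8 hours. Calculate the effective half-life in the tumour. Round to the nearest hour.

1/t_eff = 1/t_phys + 1/t_biol = 1/16.2 + 1/83.8 = 0.073662 per hour.
t_eff = 16.2 × 83.8 / (16.2 + 83.8) ≈ 13.576 hours.

14 hours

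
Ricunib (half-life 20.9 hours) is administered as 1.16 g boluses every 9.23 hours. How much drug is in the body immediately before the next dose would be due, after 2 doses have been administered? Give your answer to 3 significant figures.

The 2 doses were given 18.46, 9.23 hours ago.
Total = 1.16·(1/2)^(18.46/20.9) + 1.16·(1/2)^(9.23/20.9)
      = 0.62889 + 0.85411 ≈ 1.483 g.

1.48 g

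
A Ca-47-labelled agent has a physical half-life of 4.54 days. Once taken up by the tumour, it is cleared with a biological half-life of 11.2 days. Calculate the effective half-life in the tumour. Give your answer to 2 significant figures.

3.2 days

1/t_eff = 1/t_phys + 1/t_biol = 1/4.54 + 1/11.2 = 0.30955 per day.
t_eff = 4.54 × 11.2 / (4.54 + 11.2) ≈ 3.2305 days.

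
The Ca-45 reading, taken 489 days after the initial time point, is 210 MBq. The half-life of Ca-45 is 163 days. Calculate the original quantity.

1680 MBq

Number of half-lives elapsed: n = 489/163 ≈ 3.
A₀ = A × 2^n = 210 × 2^3 = 210 × 8 ≈ 1680 MBq.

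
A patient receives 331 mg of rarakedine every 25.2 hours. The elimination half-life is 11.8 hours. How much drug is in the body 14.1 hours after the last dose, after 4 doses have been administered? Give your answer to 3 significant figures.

187 mg

The 4 doses were given 89.7, 64.5, 39.3, 14.1 hours ago.
Total = 331·(1/2)^(89.7/11.8) + 331·(1/2)^(64.5/11.8) + 331·(1/2)^(39.3/11.8) + 331·(1/2)^(14.1/11.8)
      = 1.7041 + 7.488 + 32.904 + 144.58 ≈ 186.68 mg.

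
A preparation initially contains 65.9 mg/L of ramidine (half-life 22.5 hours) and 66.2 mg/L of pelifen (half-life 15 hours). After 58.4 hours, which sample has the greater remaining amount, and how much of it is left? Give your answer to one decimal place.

ramidine, 10.9 mg/L

ramidine: 65.9 × (1/2)^2.5956 ≈ 10.903 mg/L.
pelifen: 66.2 × (1/2)^3.8933 ≈ 4.455 mg/L.
Ramidine has more remaining, at ≈ 10.903 mg/L.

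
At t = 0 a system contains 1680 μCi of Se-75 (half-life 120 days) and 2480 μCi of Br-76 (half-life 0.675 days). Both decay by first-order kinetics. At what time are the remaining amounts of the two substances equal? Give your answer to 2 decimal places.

0.38 days

Set 1680·(1/2)^(t/120) = 2480·(1/2)^(t/0.675).
Taking log₂: log₂(1680/2480) = t·(1/120 − 1/0.675).
log₂(0.67742) = -0.56188; 1/120 − 1/0.675 = -1.4731.
t = -0.56188 / -1.4731 ≈ 0.38141 days.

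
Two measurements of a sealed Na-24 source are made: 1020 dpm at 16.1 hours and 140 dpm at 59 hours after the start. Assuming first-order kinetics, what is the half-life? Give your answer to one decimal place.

Over Δt = 59 − 16.1 = 42.9 hours, the level fell by a factor of 1020/140 ≈ 7.2857.
n = log₂(7.2857) ≈ 2.8651 half-lives, so t½ = 42.9/2.8651 ≈ 14.973 hours.

15.0 hours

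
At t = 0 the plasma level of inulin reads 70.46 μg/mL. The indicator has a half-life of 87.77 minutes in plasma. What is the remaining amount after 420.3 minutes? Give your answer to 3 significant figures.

Number of half-lives: n = 420.3/87.77 ≈ 4.7887.
Remaining = 70.46 × (1/2)^4.7887 = 70.46 × 0.03618 ≈ 2.5493 μg/mL.

2.55 μg/mL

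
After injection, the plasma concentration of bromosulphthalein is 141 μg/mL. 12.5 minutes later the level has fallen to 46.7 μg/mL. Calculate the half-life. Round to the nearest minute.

8 minutes

A/A₀ = 46.7/141 ≈ 0.33121.
n = log₂(3.0193) ≈ 1.5942 half-lives elapsed in 12.5 minutes.
t½ = 12.5/1.5942 ≈ 7.8409 minutes.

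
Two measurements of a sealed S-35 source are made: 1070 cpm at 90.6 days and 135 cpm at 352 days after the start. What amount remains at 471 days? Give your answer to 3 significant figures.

52.6 cpm

Over Δt = 352 − 90.6 = 261.4 days, the level fell by a factor of 1070/135 ≈ 7.9259.
n = log₂(7.9259) ≈ 2.9866 half-lives, so t½ = 261.4/2.9866 ≈ 87.525 days.
From t = 352 to t = 471: 135 × (1/2)^((471−352)/87.525) ≈ 52.608 cpm.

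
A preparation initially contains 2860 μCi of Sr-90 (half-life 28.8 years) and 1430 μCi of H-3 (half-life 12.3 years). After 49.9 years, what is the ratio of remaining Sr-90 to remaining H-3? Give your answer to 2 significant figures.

Sr-90: 2860 × (1/2)^(49.9/28.8) = 2860 × (1/2)^1.7326 ≈ 860.58 μCi.
H-3: 1430 × (1/2)^(49.9/12.3) = 1430 × (1/2)^4.0569 ≈ 85.918 μCi.
Ratio ≈ 860.58 / 85.918 ≈ 10.016.

10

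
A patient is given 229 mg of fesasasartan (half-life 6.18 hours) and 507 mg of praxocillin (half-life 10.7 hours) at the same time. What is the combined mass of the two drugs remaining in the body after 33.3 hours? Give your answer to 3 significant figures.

fesasasartan: 229 × (1/2)^(33.3/6.18) = 229 × (1/2)^5.3883 ≈ 5.4674 mg.
praxocillin: 507 × (1/2)^(33.3/10.7) = 507 × (1/2)^3.1121 ≈ 58.635 mg.
Total = 5.4674 + 58.635 ≈ 64.102 mg.

64.1 mg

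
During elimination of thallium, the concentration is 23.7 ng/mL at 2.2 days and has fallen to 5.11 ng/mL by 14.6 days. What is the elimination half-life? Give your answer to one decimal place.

Over Δt = 14.6 − 2.2 = 12.4 days, the level fell by a factor of 23.7/5.11 ≈ 4.638.
n = log₂(4.638) ≈ 2.2135 half-lives, so t½ = 12.4/2.2135 ≈ 5.602 days.

5.6 days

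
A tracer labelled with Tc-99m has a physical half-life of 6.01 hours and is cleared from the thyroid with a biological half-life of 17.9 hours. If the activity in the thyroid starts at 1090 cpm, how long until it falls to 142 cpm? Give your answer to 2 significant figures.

13 hours

1/t_eff = 1/t_phys + 1/t_biol = 1/6.01 + 1/17.9 = 0.22226 per hour.
t_eff = 6.01 × 17.9 / (6.01 + 17.9) ≈ 4.4993 hours.
n = log₂(1090/142) ≈ 2.9404; t = 2.9404 × 4.4993 ≈ 13.23 hours.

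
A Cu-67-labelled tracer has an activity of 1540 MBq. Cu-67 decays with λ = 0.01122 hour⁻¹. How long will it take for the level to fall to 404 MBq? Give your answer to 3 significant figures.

119 hours

t½ = ln 2 / λ = 0.69315 / 0.01122 ≈ 61.778 hours.
Fraction remaining = 404/1540 ≈ 0.26234.
n = log₂(1540/404) = ln(3.8119)/ln 2 ≈ 1.9305 half-lives.
t = n × t½ = 1.9305 × 61.778 ≈ 119.26 hours.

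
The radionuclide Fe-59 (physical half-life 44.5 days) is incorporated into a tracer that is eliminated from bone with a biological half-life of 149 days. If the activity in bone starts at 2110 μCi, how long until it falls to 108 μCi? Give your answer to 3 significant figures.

147 days

1/t_eff = 1/t_phys + 1/t_biol = 1/44.5 + 1/149 = 0.029183 per day.
t_eff = 44.5 × 149 / (44.5 + 149) ≈ 34.266 days.
n = log₂(2110/108) ≈ 4.2881; t = 4.2881 × 34.266 ≈ 146.94 days.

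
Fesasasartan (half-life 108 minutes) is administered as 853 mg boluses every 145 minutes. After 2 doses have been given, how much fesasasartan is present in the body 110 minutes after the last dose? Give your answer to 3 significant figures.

587 mg

The 2 doses were given 255, 110 minutes ago.
Total = 853·(1/2)^(255/108) + 853·(1/2)^(110/108)
      = 166.03 + 421.06 ≈ 587.09 mg.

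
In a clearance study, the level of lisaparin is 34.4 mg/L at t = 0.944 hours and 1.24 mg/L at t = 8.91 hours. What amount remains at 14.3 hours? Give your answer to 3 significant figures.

Over Δt = 8.91 − 0.944 = 7.966 hours, the level fell by a factor of 34.4/1.24 ≈ 27.742.
n = log₂(27.742) ≈ 4.794 half-lives, so t½ = 7.966/4.794 ≈ 1.6617 hours.
From t = 8.91 to t = 14.3: 1.24 × (1/2)^((14.3−8.91)/1.6617) ≈ 0.13091 mg/L.

0.131 mg/L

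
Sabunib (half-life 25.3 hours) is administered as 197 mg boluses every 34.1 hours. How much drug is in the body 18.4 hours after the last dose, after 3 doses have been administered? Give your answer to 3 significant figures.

The 3 doses were given 86.6, 52.5, 18.4 hours ago.
Total = 197·(1/2)^(86.6/25.3) + 197·(1/2)^(52.5/25.3) + 197·(1/2)^(18.4/25.3)
      = 18.368 + 46.752 + 119 ≈ 184.12 mg.

184 mg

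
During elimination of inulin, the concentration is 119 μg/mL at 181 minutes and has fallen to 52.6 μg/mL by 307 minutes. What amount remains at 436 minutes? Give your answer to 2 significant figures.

Over Δt = 307 − 181 = 126 minutes, the level fell by a factor of 119/52.6 ≈ 2.2624.
n = log₂(2.2624) ≈ 1.1778 half-lives, so t½ = 126/1.1778 ≈ 106.98 minutes.
From t = 307 to t = 436: 52.6 × (1/2)^((436−307)/106.98) ≈ 22.803 μg/mL.

23 μg/mL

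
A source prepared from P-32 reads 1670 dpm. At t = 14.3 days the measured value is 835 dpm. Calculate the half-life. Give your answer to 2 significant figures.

14 days

A/A₀ = 835/1670 ≈ 0.5.
n = log₂(2) ≈ 1 half-life elapsed in 14.3 days.
t½ = 14.3/1 ≈ 14.3 days.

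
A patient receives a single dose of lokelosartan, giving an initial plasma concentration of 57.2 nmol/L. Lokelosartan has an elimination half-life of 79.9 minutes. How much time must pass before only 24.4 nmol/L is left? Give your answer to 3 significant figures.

Fraction remaining = 24.4/57.2 ≈ 0.42657.
n = log₂(57.2/24.4) = ln(2.3443)/ln 2 ≈ 1.2291 half-lives.
t = n × t½ = 1.2291 × 79.9 ≈ 98.208 minutes.

98.2 minutes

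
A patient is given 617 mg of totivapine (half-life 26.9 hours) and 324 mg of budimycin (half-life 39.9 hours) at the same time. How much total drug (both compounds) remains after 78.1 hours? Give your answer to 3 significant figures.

166 mg

totivapine: 617 × (1/2)^(78.1/26.9) = 617 × (1/2)^2.9033 ≈ 82.469 mg.
budimycin: 324 × (1/2)^(78.1/39.9) = 324 × (1/2)^1.9574 ≈ 83.428 mg.
Total = 82.469 + 83.428 ≈ 165.9 mg.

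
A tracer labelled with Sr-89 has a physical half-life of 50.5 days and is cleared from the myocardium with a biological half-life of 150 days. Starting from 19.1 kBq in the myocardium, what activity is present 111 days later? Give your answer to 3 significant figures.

1/t_eff = 1/t_phys + 1/t_biol = 1/50.5 + 1/150 = 0.026469 per day.
t_eff = 50.5 × 150 / (50.5 + 150) ≈ 37.781 days.
Remaining = 19.1 × (1/2)^(111/37.781) = 19.1 × (1/2)^2.938 ≈ 2.4923 kBq.

2.49 kBq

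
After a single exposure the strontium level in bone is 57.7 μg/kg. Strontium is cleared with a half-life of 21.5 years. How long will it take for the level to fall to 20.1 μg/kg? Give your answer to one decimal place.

32.7 years

Fraction remaining = 20.1/57.7 ≈ 0.34835.
n = log₂(57.7/20.1) = ln(2.8706)/ln 2 ≈ 1.5214 half-lives.
t = n × t½ = 1.5214 × 21.5 ≈ 32.71 years.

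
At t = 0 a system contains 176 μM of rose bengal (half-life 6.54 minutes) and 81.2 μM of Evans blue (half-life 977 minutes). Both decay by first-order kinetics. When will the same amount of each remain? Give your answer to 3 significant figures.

7.35 minutes

Set 176·(1/2)^(t/6.54) = 81.2·(1/2)^(t/977).
Taking log₂: log₂(176/81.2) = t·(1/6.54 − 1/977).
log₂(2.1675) = 1.116; 1/6.54 − 1/977 = 0.15188.
t = 1.116 / 0.15188 ≈ 7.348 minutes.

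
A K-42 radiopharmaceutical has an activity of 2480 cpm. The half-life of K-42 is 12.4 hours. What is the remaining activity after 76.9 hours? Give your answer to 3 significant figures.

Number of half-lives: n = 76.9/12.4 ≈ 6.2016.
Remaining = 2480 × (1/2)^6.2016 = 2480 × 0.013587 ≈ 33.696 cpm.

33.7 cpm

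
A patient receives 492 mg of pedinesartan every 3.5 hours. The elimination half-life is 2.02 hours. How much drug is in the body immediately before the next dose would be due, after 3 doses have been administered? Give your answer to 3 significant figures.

The 3 doses were given 10.5, 7, 3.5 hours ago.
Total = 492·(1/2)^(10.5/2.02) + 492·(1/2)^(7/2.02) + 492·(1/2)^(3.5/2.02)
      = 13.403 + 44.544 + 148.04 ≈ 205.99 mg.

206 mg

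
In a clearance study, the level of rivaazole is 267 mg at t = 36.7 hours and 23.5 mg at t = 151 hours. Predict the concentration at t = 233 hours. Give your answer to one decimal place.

Over Δt = 151 − 36.7 = 114.3 hours, the level fell by a factor of 267/23.5 ≈ 11.362.
n = log₂(11.362) ≈ 3.5061 half-lives, so t½ = 114.3/3.5061 ≈ 32.6 hours.
From t = 151 to t = 233: 23.5 × (1/2)^((233−151)/32.6) ≈ 4.1104 mg.

4.1 mg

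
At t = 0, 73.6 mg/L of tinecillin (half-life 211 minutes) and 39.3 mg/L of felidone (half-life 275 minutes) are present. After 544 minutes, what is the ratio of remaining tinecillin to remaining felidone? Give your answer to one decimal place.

tinecillin: 73.6 × (1/2)^(544/211) = 73.6 × (1/2)^2.5782 ≈ 12.324 mg/L.
felidone: 39.3 × (1/2)^(544/275) = 39.3 × (1/2)^1.9782 ≈ 9.9747 mg/L.
Ratio ≈ 12.324 / 9.9747 ≈ 1.2356.

1.2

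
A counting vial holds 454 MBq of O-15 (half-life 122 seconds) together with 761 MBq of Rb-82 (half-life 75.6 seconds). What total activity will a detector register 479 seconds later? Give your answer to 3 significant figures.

39.3 MBq

O-15: 454 × (1/2)^(479/122) = 454 × (1/2)^3.9262 ≈ 29.864 MBq.
Rb-82: 761 × (1/2)^(479/75.6) = 761 × (1/2)^6.336 ≈ 9.4203 MBq.
Total = 29.864 + 9.4203 ≈ 39.284 MBq.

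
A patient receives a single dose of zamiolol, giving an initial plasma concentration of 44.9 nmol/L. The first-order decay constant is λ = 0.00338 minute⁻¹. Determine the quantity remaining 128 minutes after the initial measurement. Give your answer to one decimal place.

29.1 nmol/L

t½ = ln 2 / λ = 0.69315 / 0.00338 ≈ 205.07 minutes.
Number of half-lives: n = 128/205.07 ≈ 0.62417.
Remaining = 44.9 × (1/2)^0.62417 = 44.9 × 0.64879 ≈ 29.131 nmol/L.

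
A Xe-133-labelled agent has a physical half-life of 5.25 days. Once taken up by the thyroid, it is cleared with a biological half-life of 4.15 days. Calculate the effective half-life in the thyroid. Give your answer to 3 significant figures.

2.32 days

1/t_eff = 1/t_phys + 1/t_biol = 1/5.25 + 1/4.15 = 0.43144 per day.
t_eff = 5.25 × 4.15 / (5.25 + 4.15) ≈ 2.3178 days.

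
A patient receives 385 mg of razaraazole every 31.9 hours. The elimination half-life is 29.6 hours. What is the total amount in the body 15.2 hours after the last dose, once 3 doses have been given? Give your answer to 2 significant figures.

The 3 doses were given 79, 47.1, 15.2 hours ago.
Total = 385·(1/2)^(79/29.6) + 385·(1/2)^(47.1/29.6) + 385·(1/2)^(15.2/29.6)
      = 60.539 + 127.78 + 269.7 ≈ 458.02 mg.

460 mg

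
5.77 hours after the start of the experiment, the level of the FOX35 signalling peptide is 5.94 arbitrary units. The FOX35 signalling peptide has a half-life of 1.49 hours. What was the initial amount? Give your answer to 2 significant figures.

Number of half-lives elapsed: n = 5.77/1.49 ≈ 3.8725.
A₀ = A × 2^n = 5.94 × 2^3.8725 = 5.94 × 14.646 ≈ 87 arbitrary units.

87 arbitrary units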